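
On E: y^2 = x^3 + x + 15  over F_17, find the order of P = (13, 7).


Compute successive multiples of P until we hit O:
  1P = (13, 7)
  2P = (16, 8)
  3P = (7, 12)
  4P = (1, 0)
  5P = (7, 5)
  6P = (16, 9)
  7P = (13, 10)
  8P = O

ord(P) = 8


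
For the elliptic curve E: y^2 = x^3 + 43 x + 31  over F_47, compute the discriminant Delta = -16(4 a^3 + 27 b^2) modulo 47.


4 a^3 + 27 b^2 = 4*43^3 + 27*31^2 = 318028 + 25947 = 343975
Delta = -16 * (343975) = -5503600
Delta mod 47 = 6

Delta = 6 (mod 47)


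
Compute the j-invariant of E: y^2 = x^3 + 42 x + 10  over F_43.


Delta = -16(4 a^3 + 27 b^2) mod 43 = 36
-1728 * (4 a)^3 = -1728 * (4*42)^3 mod 43 = 39
j = 39 * 36^(-1) mod 43 = 19

j = 19 (mod 43)


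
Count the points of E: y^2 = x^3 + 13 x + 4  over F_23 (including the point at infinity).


For each x in F_23, count y with y^2 = x^3 + 13 x + 4 mod 23:
  x = 0: RHS = 4, y in [2, 21]  -> 2 point(s)
  x = 1: RHS = 18, y in [8, 15]  -> 2 point(s)
  x = 3: RHS = 1, y in [1, 22]  -> 2 point(s)
  x = 7: RHS = 1, y in [1, 22]  -> 2 point(s)
  x = 11: RHS = 6, y in [11, 12]  -> 2 point(s)
  x = 12: RHS = 2, y in [5, 18]  -> 2 point(s)
  x = 13: RHS = 1, y in [1, 22]  -> 2 point(s)
  x = 14: RHS = 9, y in [3, 20]  -> 2 point(s)
  x = 15: RHS = 9, y in [3, 20]  -> 2 point(s)
  x = 17: RHS = 9, y in [3, 20]  -> 2 point(s)
  x = 19: RHS = 3, y in [7, 16]  -> 2 point(s)
  x = 21: RHS = 16, y in [4, 19]  -> 2 point(s)
  x = 22: RHS = 13, y in [6, 17]  -> 2 point(s)
Affine points: 26. Add the point at infinity: total = 27.

#E(F_23) = 27


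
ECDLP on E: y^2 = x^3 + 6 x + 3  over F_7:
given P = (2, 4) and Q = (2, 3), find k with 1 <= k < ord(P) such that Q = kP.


Enumerate multiples of P until we hit Q = (2, 3):
  1P = (2, 4)
  2P = (5, 5)
  3P = (4, 0)
  4P = (5, 2)
  5P = (2, 3)
Match found at i = 5.

k = 5


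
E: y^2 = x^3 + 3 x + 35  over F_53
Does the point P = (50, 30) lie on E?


Check whether y^2 = x^3 + 3 x + 35 (mod 53) for (x, y) = (50, 30).
LHS: y^2 = 30^2 mod 53 = 52
RHS: x^3 + 3 x + 35 = 50^3 + 3*50 + 35 mod 53 = 52
LHS = RHS

Yes, on the curve


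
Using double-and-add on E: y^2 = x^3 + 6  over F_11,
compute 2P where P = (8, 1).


k = 2 = 10_2 (binary, LSB first: 01)
Double-and-add from P = (8, 1):
  bit 0 = 0: acc unchanged = O
  bit 1 = 1: acc = O + (4, 9) = (4, 9)

2P = (4, 9)


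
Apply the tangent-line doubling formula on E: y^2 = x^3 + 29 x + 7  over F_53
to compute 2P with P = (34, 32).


Doubling: s = (3 x1^2 + a) / (2 y1)
s = (3*34^2 + 29) / (2*32) mod 53 = 24
x3 = s^2 - 2 x1 mod 53 = 24^2 - 2*34 = 31
y3 = s (x1 - x3) - y1 mod 53 = 24 * (34 - 31) - 32 = 40

2P = (31, 40)


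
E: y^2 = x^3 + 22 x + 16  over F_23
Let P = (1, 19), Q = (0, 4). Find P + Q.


P != Q, so use the chord formula.
s = (y2 - y1) / (x2 - x1) = (8) / (22) mod 23 = 15
x3 = s^2 - x1 - x2 mod 23 = 15^2 - 1 - 0 = 17
y3 = s (x1 - x3) - y1 mod 23 = 15 * (1 - 17) - 19 = 17

P + Q = (17, 17)


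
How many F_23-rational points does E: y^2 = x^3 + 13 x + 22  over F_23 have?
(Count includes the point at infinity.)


For each x in F_23, count y with y^2 = x^3 + 13 x + 22 mod 23:
  x = 1: RHS = 13, y in [6, 17]  -> 2 point(s)
  x = 4: RHS = 0, y in [0]  -> 1 point(s)
  x = 10: RHS = 2, y in [5, 18]  -> 2 point(s)
  x = 11: RHS = 1, y in [1, 22]  -> 2 point(s)
  x = 14: RHS = 4, y in [2, 21]  -> 2 point(s)
  x = 15: RHS = 4, y in [2, 21]  -> 2 point(s)
  x = 16: RHS = 2, y in [5, 18]  -> 2 point(s)
  x = 17: RHS = 4, y in [2, 21]  -> 2 point(s)
  x = 18: RHS = 16, y in [4, 19]  -> 2 point(s)
  x = 20: RHS = 2, y in [5, 18]  -> 2 point(s)
  x = 22: RHS = 8, y in [10, 13]  -> 2 point(s)
Affine points: 21. Add the point at infinity: total = 22.

#E(F_23) = 22


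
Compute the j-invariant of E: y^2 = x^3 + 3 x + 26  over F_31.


Delta = -16(4 a^3 + 27 b^2) mod 31 = 27
-1728 * (4 a)^3 = -1728 * (4*3)^3 mod 31 = 29
j = 29 * 27^(-1) mod 31 = 16

j = 16 (mod 31)


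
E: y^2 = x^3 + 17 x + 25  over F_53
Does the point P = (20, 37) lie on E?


Check whether y^2 = x^3 + 17 x + 25 (mod 53) for (x, y) = (20, 37).
LHS: y^2 = 37^2 mod 53 = 44
RHS: x^3 + 17 x + 25 = 20^3 + 17*20 + 25 mod 53 = 44
LHS = RHS

Yes, on the curve


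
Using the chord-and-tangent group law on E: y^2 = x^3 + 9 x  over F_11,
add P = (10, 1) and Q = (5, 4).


P != Q, so use the chord formula.
s = (y2 - y1) / (x2 - x1) = (3) / (6) mod 11 = 6
x3 = s^2 - x1 - x2 mod 11 = 6^2 - 10 - 5 = 10
y3 = s (x1 - x3) - y1 mod 11 = 6 * (10 - 10) - 1 = 10

P + Q = (10, 10)


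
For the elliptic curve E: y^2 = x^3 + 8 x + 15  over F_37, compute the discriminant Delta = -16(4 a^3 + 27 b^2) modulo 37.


4 a^3 + 27 b^2 = 4*8^3 + 27*15^2 = 2048 + 6075 = 8123
Delta = -16 * (8123) = -129968
Delta mod 37 = 13

Delta = 13 (mod 37)


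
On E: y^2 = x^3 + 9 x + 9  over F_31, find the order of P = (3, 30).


Compute successive multiples of P until we hit O:
  1P = (3, 30)
  2P = (8, 29)
  3P = (25, 24)
  4P = (0, 3)
  5P = (16, 8)
  6P = (20, 25)
  7P = (26, 26)
  8P = (10, 13)
  ... (continuing to 21P)
  21P = O

ord(P) = 21


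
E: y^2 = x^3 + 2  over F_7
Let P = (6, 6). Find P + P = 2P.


Doubling: s = (3 x1^2 + a) / (2 y1)
s = (3*6^2 + 0) / (2*6) mod 7 = 2
x3 = s^2 - 2 x1 mod 7 = 2^2 - 2*6 = 6
y3 = s (x1 - x3) - y1 mod 7 = 2 * (6 - 6) - 6 = 1

2P = (6, 1)


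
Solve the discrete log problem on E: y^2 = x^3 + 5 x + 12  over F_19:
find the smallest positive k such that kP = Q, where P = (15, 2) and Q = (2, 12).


Enumerate multiples of P until we hit Q = (2, 12):
  1P = (15, 2)
  2P = (9, 11)
  3P = (2, 7)
  4P = (18, 5)
  5P = (6, 7)
  6P = (3, 4)
  7P = (10, 13)
  8P = (11, 12)
  9P = (4, 18)
  10P = (4, 1)
  11P = (11, 7)
  12P = (10, 6)
  13P = (3, 15)
  14P = (6, 12)
  15P = (18, 14)
  16P = (2, 12)
Match found at i = 16.

k = 16


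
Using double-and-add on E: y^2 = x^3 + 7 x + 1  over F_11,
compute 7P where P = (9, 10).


k = 7 = 111_2 (binary, LSB first: 111)
Double-and-add from P = (9, 10):
  bit 0 = 1: acc = O + (9, 10) = (9, 10)
  bit 1 = 1: acc = (9, 10) + (9, 1) = O
  bit 2 = 1: acc = O + (9, 10) = (9, 10)

7P = (9, 10)


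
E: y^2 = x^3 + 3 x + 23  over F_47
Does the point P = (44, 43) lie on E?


Check whether y^2 = x^3 + 3 x + 23 (mod 47) for (x, y) = (44, 43).
LHS: y^2 = 43^2 mod 47 = 16
RHS: x^3 + 3 x + 23 = 44^3 + 3*44 + 23 mod 47 = 34
LHS != RHS

No, not on the curve


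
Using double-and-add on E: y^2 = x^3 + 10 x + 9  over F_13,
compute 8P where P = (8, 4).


k = 8 = 1000_2 (binary, LSB first: 0001)
Double-and-add from P = (8, 4):
  bit 0 = 0: acc unchanged = O
  bit 1 = 0: acc unchanged = O
  bit 2 = 0: acc unchanged = O
  bit 3 = 1: acc = O + (3, 1) = (3, 1)

8P = (3, 1)


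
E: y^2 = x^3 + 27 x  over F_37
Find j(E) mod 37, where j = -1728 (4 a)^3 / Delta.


Delta = -16(4 a^3 + 27 b^2) mod 37 = 27
-1728 * (4 a)^3 = -1728 * (4*27)^3 mod 37 = 36
j = 36 * 27^(-1) mod 37 = 26

j = 26 (mod 37)


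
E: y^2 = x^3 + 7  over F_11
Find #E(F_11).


For each x in F_11, count y with y^2 = x^3 + 0 x + 7 mod 11:
  x = 2: RHS = 4, y in [2, 9]  -> 2 point(s)
  x = 3: RHS = 1, y in [1, 10]  -> 2 point(s)
  x = 4: RHS = 5, y in [4, 7]  -> 2 point(s)
  x = 5: RHS = 0, y in [0]  -> 1 point(s)
  x = 6: RHS = 3, y in [5, 6]  -> 2 point(s)
  x = 7: RHS = 9, y in [3, 8]  -> 2 point(s)
Affine points: 11. Add the point at infinity: total = 12.

#E(F_11) = 12


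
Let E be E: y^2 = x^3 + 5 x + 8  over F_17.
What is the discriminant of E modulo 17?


4 a^3 + 27 b^2 = 4*5^3 + 27*8^2 = 500 + 1728 = 2228
Delta = -16 * (2228) = -35648
Delta mod 17 = 1

Delta = 1 (mod 17)


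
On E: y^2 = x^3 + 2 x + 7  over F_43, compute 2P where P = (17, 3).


Doubling: s = (3 x1^2 + a) / (2 y1)
s = (3*17^2 + 2) / (2*3) mod 43 = 23
x3 = s^2 - 2 x1 mod 43 = 23^2 - 2*17 = 22
y3 = s (x1 - x3) - y1 mod 43 = 23 * (17 - 22) - 3 = 11

2P = (22, 11)


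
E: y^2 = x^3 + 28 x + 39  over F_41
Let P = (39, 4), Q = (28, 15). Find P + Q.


P != Q, so use the chord formula.
s = (y2 - y1) / (x2 - x1) = (11) / (30) mod 41 = 40
x3 = s^2 - x1 - x2 mod 41 = 40^2 - 39 - 28 = 16
y3 = s (x1 - x3) - y1 mod 41 = 40 * (39 - 16) - 4 = 14

P + Q = (16, 14)


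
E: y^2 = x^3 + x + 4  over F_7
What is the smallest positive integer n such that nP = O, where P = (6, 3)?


Compute successive multiples of P until we hit O:
  1P = (6, 3)
  2P = (4, 3)
  3P = (4, 4)
  4P = (6, 4)
  5P = O

ord(P) = 5


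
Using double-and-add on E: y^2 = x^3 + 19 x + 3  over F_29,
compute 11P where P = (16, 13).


k = 11 = 1011_2 (binary, LSB first: 1101)
Double-and-add from P = (16, 13):
  bit 0 = 1: acc = O + (16, 13) = (16, 13)
  bit 1 = 1: acc = (16, 13) + (2, 7) = (10, 2)
  bit 2 = 0: acc unchanged = (10, 2)
  bit 3 = 1: acc = (10, 2) + (9, 2) = (10, 27)

11P = (10, 27)


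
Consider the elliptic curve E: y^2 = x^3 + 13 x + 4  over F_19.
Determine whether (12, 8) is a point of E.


Check whether y^2 = x^3 + 13 x + 4 (mod 19) for (x, y) = (12, 8).
LHS: y^2 = 8^2 mod 19 = 7
RHS: x^3 + 13 x + 4 = 12^3 + 13*12 + 4 mod 19 = 7
LHS = RHS

Yes, on the curve


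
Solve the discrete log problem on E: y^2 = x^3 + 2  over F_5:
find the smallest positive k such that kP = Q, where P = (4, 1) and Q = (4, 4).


Enumerate multiples of P until we hit Q = (4, 4):
  1P = (4, 1)
  2P = (3, 3)
  3P = (2, 0)
  4P = (3, 2)
  5P = (4, 4)
Match found at i = 5.

k = 5


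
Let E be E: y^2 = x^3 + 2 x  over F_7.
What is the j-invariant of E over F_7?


Delta = -16(4 a^3 + 27 b^2) mod 7 = 6
-1728 * (4 a)^3 = -1728 * (4*2)^3 mod 7 = 1
j = 1 * 6^(-1) mod 7 = 6

j = 6 (mod 7)


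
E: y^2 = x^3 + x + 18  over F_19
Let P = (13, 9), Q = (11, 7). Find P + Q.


P != Q, so use the chord formula.
s = (y2 - y1) / (x2 - x1) = (17) / (17) mod 19 = 1
x3 = s^2 - x1 - x2 mod 19 = 1^2 - 13 - 11 = 15
y3 = s (x1 - x3) - y1 mod 19 = 1 * (13 - 15) - 9 = 8

P + Q = (15, 8)


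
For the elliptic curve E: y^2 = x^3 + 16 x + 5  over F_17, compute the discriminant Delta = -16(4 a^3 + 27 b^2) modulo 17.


4 a^3 + 27 b^2 = 4*16^3 + 27*5^2 = 16384 + 675 = 17059
Delta = -16 * (17059) = -272944
Delta mod 17 = 8

Delta = 8 (mod 17)


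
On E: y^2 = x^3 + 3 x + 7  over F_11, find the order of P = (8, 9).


Compute successive multiples of P until we hit O:
  1P = (8, 9)
  2P = (10, 6)
  3P = (9, 9)
  4P = (5, 2)
  5P = (1, 0)
  6P = (5, 9)
  7P = (9, 2)
  8P = (10, 5)
  ... (continuing to 10P)
  10P = O

ord(P) = 10


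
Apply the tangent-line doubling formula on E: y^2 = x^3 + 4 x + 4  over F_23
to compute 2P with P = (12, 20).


Doubling: s = (3 x1^2 + a) / (2 y1)
s = (3*12^2 + 4) / (2*20) mod 23 = 4
x3 = s^2 - 2 x1 mod 23 = 4^2 - 2*12 = 15
y3 = s (x1 - x3) - y1 mod 23 = 4 * (12 - 15) - 20 = 14

2P = (15, 14)


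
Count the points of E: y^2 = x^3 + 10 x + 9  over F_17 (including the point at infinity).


For each x in F_17, count y with y^2 = x^3 + 10 x + 9 mod 17:
  x = 0: RHS = 9, y in [3, 14]  -> 2 point(s)
  x = 3: RHS = 15, y in [7, 10]  -> 2 point(s)
  x = 6: RHS = 13, y in [8, 9]  -> 2 point(s)
  x = 10: RHS = 4, y in [2, 15]  -> 2 point(s)
  x = 12: RHS = 4, y in [2, 15]  -> 2 point(s)
  x = 15: RHS = 15, y in [7, 10]  -> 2 point(s)
  x = 16: RHS = 15, y in [7, 10]  -> 2 point(s)
Affine points: 14. Add the point at infinity: total = 15.

#E(F_17) = 15


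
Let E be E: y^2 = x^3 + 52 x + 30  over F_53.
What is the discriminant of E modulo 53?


4 a^3 + 27 b^2 = 4*52^3 + 27*30^2 = 562432 + 24300 = 586732
Delta = -16 * (586732) = -9387712
Delta mod 53 = 19

Delta = 19 (mod 53)


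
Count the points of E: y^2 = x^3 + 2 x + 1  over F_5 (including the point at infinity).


For each x in F_5, count y with y^2 = x^3 + 2 x + 1 mod 5:
  x = 0: RHS = 1, y in [1, 4]  -> 2 point(s)
  x = 1: RHS = 4, y in [2, 3]  -> 2 point(s)
  x = 3: RHS = 4, y in [2, 3]  -> 2 point(s)
Affine points: 6. Add the point at infinity: total = 7.

#E(F_5) = 7


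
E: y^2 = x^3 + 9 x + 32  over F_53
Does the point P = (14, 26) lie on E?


Check whether y^2 = x^3 + 9 x + 32 (mod 53) for (x, y) = (14, 26).
LHS: y^2 = 26^2 mod 53 = 40
RHS: x^3 + 9 x + 32 = 14^3 + 9*14 + 32 mod 53 = 40
LHS = RHS

Yes, on the curve


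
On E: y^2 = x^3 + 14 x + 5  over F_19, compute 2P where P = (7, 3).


Doubling: s = (3 x1^2 + a) / (2 y1)
s = (3*7^2 + 14) / (2*3) mod 19 = 11
x3 = s^2 - 2 x1 mod 19 = 11^2 - 2*7 = 12
y3 = s (x1 - x3) - y1 mod 19 = 11 * (7 - 12) - 3 = 18

2P = (12, 18)


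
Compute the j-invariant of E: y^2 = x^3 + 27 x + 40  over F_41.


Delta = -16(4 a^3 + 27 b^2) mod 41 = 32
-1728 * (4 a)^3 = -1728 * (4*27)^3 mod 41 = 37
j = 37 * 32^(-1) mod 41 = 5

j = 5 (mod 41)


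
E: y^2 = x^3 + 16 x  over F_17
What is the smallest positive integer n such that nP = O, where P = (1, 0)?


Compute successive multiples of P until we hit O:
  1P = (1, 0)
  2P = O

ord(P) = 2


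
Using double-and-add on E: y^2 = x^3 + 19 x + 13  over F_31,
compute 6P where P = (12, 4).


k = 6 = 110_2 (binary, LSB first: 011)
Double-and-add from P = (12, 4):
  bit 0 = 0: acc unchanged = O
  bit 1 = 1: acc = O + (12, 27) = (12, 27)
  bit 2 = 1: acc = (12, 27) + (12, 4) = O

6P = O


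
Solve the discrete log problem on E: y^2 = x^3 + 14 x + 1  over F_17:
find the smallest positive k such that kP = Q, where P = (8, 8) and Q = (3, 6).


Enumerate multiples of P until we hit Q = (3, 6):
  1P = (8, 8)
  2P = (5, 3)
  3P = (3, 6)
Match found at i = 3.

k = 3


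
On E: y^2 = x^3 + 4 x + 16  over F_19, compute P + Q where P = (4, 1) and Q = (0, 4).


P != Q, so use the chord formula.
s = (y2 - y1) / (x2 - x1) = (3) / (15) mod 19 = 4
x3 = s^2 - x1 - x2 mod 19 = 4^2 - 4 - 0 = 12
y3 = s (x1 - x3) - y1 mod 19 = 4 * (4 - 12) - 1 = 5

P + Q = (12, 5)


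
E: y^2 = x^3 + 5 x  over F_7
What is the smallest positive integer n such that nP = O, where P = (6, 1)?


Compute successive multiples of P until we hit O:
  1P = (6, 1)
  2P = (4, 0)
  3P = (6, 6)
  4P = O

ord(P) = 4


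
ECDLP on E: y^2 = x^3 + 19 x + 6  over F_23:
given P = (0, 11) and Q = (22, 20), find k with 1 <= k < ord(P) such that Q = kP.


Enumerate multiples of P until we hit Q = (22, 20):
  1P = (0, 11)
  2P = (16, 17)
  3P = (19, 2)
  4P = (22, 20)
Match found at i = 4.

k = 4


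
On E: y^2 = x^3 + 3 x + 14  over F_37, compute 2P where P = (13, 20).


Doubling: s = (3 x1^2 + a) / (2 y1)
s = (3*13^2 + 3) / (2*20) mod 37 = 22
x3 = s^2 - 2 x1 mod 37 = 22^2 - 2*13 = 14
y3 = s (x1 - x3) - y1 mod 37 = 22 * (13 - 14) - 20 = 32

2P = (14, 32)


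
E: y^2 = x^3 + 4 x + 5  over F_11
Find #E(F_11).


For each x in F_11, count y with y^2 = x^3 + 4 x + 5 mod 11:
  x = 0: RHS = 5, y in [4, 7]  -> 2 point(s)
  x = 3: RHS = 0, y in [0]  -> 1 point(s)
  x = 6: RHS = 3, y in [5, 6]  -> 2 point(s)
  x = 9: RHS = 0, y in [0]  -> 1 point(s)
  x = 10: RHS = 0, y in [0]  -> 1 point(s)
Affine points: 7. Add the point at infinity: total = 8.

#E(F_11) = 8


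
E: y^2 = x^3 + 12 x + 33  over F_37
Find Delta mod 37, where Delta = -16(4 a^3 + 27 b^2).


4 a^3 + 27 b^2 = 4*12^3 + 27*33^2 = 6912 + 29403 = 36315
Delta = -16 * (36315) = -581040
Delta mod 37 = 8

Delta = 8 (mod 37)


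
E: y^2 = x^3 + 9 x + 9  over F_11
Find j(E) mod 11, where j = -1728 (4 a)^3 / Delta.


Delta = -16(4 a^3 + 27 b^2) mod 11 = 5
-1728 * (4 a)^3 = -1728 * (4*9)^3 mod 11 = 6
j = 6 * 5^(-1) mod 11 = 10

j = 10 (mod 11)


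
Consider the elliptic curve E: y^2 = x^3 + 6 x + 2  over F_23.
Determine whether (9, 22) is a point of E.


Check whether y^2 = x^3 + 6 x + 2 (mod 23) for (x, y) = (9, 22).
LHS: y^2 = 22^2 mod 23 = 1
RHS: x^3 + 6 x + 2 = 9^3 + 6*9 + 2 mod 23 = 3
LHS != RHS

No, not on the curve


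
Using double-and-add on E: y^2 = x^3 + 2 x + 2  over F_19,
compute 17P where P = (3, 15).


k = 17 = 10001_2 (binary, LSB first: 10001)
Double-and-add from P = (3, 15):
  bit 0 = 1: acc = O + (3, 15) = (3, 15)
  bit 1 = 0: acc unchanged = (3, 15)
  bit 2 = 0: acc unchanged = (3, 15)
  bit 3 = 0: acc unchanged = (3, 15)
  bit 4 = 1: acc = (3, 15) + (12, 14) = (8, 13)

17P = (8, 13)


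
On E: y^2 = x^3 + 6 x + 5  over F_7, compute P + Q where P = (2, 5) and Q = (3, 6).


P != Q, so use the chord formula.
s = (y2 - y1) / (x2 - x1) = (1) / (1) mod 7 = 1
x3 = s^2 - x1 - x2 mod 7 = 1^2 - 2 - 3 = 3
y3 = s (x1 - x3) - y1 mod 7 = 1 * (2 - 3) - 5 = 1

P + Q = (3, 1)


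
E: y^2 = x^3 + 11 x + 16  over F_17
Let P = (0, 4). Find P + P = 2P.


Doubling: s = (3 x1^2 + a) / (2 y1)
s = (3*0^2 + 11) / (2*4) mod 17 = 12
x3 = s^2 - 2 x1 mod 17 = 12^2 - 2*0 = 8
y3 = s (x1 - x3) - y1 mod 17 = 12 * (0 - 8) - 4 = 2

2P = (8, 2)


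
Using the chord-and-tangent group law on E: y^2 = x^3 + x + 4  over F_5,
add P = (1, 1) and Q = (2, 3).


P != Q, so use the chord formula.
s = (y2 - y1) / (x2 - x1) = (2) / (1) mod 5 = 2
x3 = s^2 - x1 - x2 mod 5 = 2^2 - 1 - 2 = 1
y3 = s (x1 - x3) - y1 mod 5 = 2 * (1 - 1) - 1 = 4

P + Q = (1, 4)


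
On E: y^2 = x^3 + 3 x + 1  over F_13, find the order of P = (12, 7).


Compute successive multiples of P until we hit O:
  1P = (12, 7)
  2P = (12, 6)
  3P = O

ord(P) = 3


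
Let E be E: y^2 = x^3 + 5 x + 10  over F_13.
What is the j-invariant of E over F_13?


Delta = -16(4 a^3 + 27 b^2) mod 13 = 7
-1728 * (4 a)^3 = -1728 * (4*5)^3 mod 13 = 5
j = 5 * 7^(-1) mod 13 = 10

j = 10 (mod 13)


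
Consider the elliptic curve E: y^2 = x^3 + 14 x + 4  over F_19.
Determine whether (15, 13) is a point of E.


Check whether y^2 = x^3 + 14 x + 4 (mod 19) for (x, y) = (15, 13).
LHS: y^2 = 13^2 mod 19 = 17
RHS: x^3 + 14 x + 4 = 15^3 + 14*15 + 4 mod 19 = 17
LHS = RHS

Yes, on the curve


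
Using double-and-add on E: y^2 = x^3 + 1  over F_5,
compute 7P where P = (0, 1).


k = 7 = 111_2 (binary, LSB first: 111)
Double-and-add from P = (0, 1):
  bit 0 = 1: acc = O + (0, 1) = (0, 1)
  bit 1 = 1: acc = (0, 1) + (0, 4) = O
  bit 2 = 1: acc = O + (0, 1) = (0, 1)

7P = (0, 1)


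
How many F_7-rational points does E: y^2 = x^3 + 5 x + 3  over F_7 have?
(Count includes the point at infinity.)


For each x in F_7, count y with y^2 = x^3 + 5 x + 3 mod 7:
  x = 1: RHS = 2, y in [3, 4]  -> 2 point(s)
  x = 2: RHS = 0, y in [0]  -> 1 point(s)
  x = 6: RHS = 4, y in [2, 5]  -> 2 point(s)
Affine points: 5. Add the point at infinity: total = 6.

#E(F_7) = 6


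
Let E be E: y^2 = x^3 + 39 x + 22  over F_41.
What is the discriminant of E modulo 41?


4 a^3 + 27 b^2 = 4*39^3 + 27*22^2 = 237276 + 13068 = 250344
Delta = -16 * (250344) = -4005504
Delta mod 41 = 32

Delta = 32 (mod 41)


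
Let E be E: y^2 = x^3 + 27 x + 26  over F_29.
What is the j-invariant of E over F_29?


Delta = -16(4 a^3 + 27 b^2) mod 29 = 17
-1728 * (4 a)^3 = -1728 * (4*27)^3 mod 29 = 4
j = 4 * 17^(-1) mod 29 = 19

j = 19 (mod 29)


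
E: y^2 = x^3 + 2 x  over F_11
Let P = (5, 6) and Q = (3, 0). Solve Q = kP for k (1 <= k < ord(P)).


Enumerate multiples of P until we hit Q = (3, 0):
  1P = (5, 6)
  2P = (1, 5)
  3P = (3, 0)
Match found at i = 3.

k = 3


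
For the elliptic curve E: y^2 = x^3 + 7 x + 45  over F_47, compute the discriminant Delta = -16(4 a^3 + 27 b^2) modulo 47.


4 a^3 + 27 b^2 = 4*7^3 + 27*45^2 = 1372 + 54675 = 56047
Delta = -16 * (56047) = -896752
Delta mod 47 = 8

Delta = 8 (mod 47)


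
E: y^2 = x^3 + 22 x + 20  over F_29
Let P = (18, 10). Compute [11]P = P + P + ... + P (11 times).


k = 11 = 1011_2 (binary, LSB first: 1101)
Double-and-add from P = (18, 10):
  bit 0 = 1: acc = O + (18, 10) = (18, 10)
  bit 1 = 1: acc = (18, 10) + (21, 12) = (13, 3)
  bit 2 = 0: acc unchanged = (13, 3)
  bit 3 = 1: acc = (13, 3) + (23, 7) = (21, 17)

11P = (21, 17)


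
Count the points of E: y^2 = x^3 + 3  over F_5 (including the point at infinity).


For each x in F_5, count y with y^2 = x^3 + 0 x + 3 mod 5:
  x = 1: RHS = 4, y in [2, 3]  -> 2 point(s)
  x = 2: RHS = 1, y in [1, 4]  -> 2 point(s)
  x = 3: RHS = 0, y in [0]  -> 1 point(s)
Affine points: 5. Add the point at infinity: total = 6.

#E(F_5) = 6


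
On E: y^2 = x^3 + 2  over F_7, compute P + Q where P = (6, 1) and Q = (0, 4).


P != Q, so use the chord formula.
s = (y2 - y1) / (x2 - x1) = (3) / (1) mod 7 = 3
x3 = s^2 - x1 - x2 mod 7 = 3^2 - 6 - 0 = 3
y3 = s (x1 - x3) - y1 mod 7 = 3 * (6 - 3) - 1 = 1

P + Q = (3, 1)


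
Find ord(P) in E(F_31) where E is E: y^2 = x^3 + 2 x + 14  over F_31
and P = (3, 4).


Compute successive multiples of P until we hit O:
  1P = (3, 4)
  2P = (27, 2)
  3P = (15, 28)
  4P = (17, 30)
  5P = (29, 23)
  6P = (6, 26)
  7P = (0, 18)
  8P = (5, 26)
  ... (continuing to 23P)
  23P = O

ord(P) = 23


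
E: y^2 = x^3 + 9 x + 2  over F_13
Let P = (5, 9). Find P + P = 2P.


Doubling: s = (3 x1^2 + a) / (2 y1)
s = (3*5^2 + 9) / (2*9) mod 13 = 9
x3 = s^2 - 2 x1 mod 13 = 9^2 - 2*5 = 6
y3 = s (x1 - x3) - y1 mod 13 = 9 * (5 - 6) - 9 = 8

2P = (6, 8)


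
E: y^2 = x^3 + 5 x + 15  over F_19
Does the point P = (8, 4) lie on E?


Check whether y^2 = x^3 + 5 x + 15 (mod 19) for (x, y) = (8, 4).
LHS: y^2 = 4^2 mod 19 = 16
RHS: x^3 + 5 x + 15 = 8^3 + 5*8 + 15 mod 19 = 16
LHS = RHS

Yes, on the curve


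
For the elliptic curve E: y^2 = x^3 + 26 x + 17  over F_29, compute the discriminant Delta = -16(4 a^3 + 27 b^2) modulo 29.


4 a^3 + 27 b^2 = 4*26^3 + 27*17^2 = 70304 + 7803 = 78107
Delta = -16 * (78107) = -1249712
Delta mod 29 = 14

Delta = 14 (mod 29)


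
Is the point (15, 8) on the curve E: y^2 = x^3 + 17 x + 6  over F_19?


Check whether y^2 = x^3 + 17 x + 6 (mod 19) for (x, y) = (15, 8).
LHS: y^2 = 8^2 mod 19 = 7
RHS: x^3 + 17 x + 6 = 15^3 + 17*15 + 6 mod 19 = 7
LHS = RHS

Yes, on the curve


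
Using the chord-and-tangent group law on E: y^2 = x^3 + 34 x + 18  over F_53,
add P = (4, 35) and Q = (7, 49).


P != Q, so use the chord formula.
s = (y2 - y1) / (x2 - x1) = (14) / (3) mod 53 = 40
x3 = s^2 - x1 - x2 mod 53 = 40^2 - 4 - 7 = 52
y3 = s (x1 - x3) - y1 mod 53 = 40 * (4 - 52) - 35 = 6

P + Q = (52, 6)


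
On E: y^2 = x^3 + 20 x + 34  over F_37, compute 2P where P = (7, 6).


Doubling: s = (3 x1^2 + a) / (2 y1)
s = (3*7^2 + 20) / (2*6) mod 37 = 17
x3 = s^2 - 2 x1 mod 37 = 17^2 - 2*7 = 16
y3 = s (x1 - x3) - y1 mod 37 = 17 * (7 - 16) - 6 = 26

2P = (16, 26)


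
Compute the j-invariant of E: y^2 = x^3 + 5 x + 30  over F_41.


Delta = -16(4 a^3 + 27 b^2) mod 41 = 39
-1728 * (4 a)^3 = -1728 * (4*5)^3 mod 41 = 11
j = 11 * 39^(-1) mod 41 = 15

j = 15 (mod 41)


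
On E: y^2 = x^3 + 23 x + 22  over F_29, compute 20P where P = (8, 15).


k = 20 = 10100_2 (binary, LSB first: 00101)
Double-and-add from P = (8, 15):
  bit 0 = 0: acc unchanged = O
  bit 1 = 0: acc unchanged = O
  bit 2 = 1: acc = O + (9, 28) = (9, 28)
  bit 3 = 0: acc unchanged = (9, 28)
  bit 4 = 1: acc = (9, 28) + (4, 2) = (21, 14)

20P = (21, 14)


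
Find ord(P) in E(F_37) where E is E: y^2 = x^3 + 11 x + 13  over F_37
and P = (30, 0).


Compute successive multiples of P until we hit O:
  1P = (30, 0)
  2P = O

ord(P) = 2


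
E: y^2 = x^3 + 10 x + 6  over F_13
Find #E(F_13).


For each x in F_13, count y with y^2 = x^3 + 10 x + 6 mod 13:
  x = 1: RHS = 4, y in [2, 11]  -> 2 point(s)
  x = 5: RHS = 12, y in [5, 8]  -> 2 point(s)
  x = 6: RHS = 9, y in [3, 10]  -> 2 point(s)
  x = 7: RHS = 3, y in [4, 9]  -> 2 point(s)
  x = 8: RHS = 0, y in [0]  -> 1 point(s)
  x = 10: RHS = 1, y in [1, 12]  -> 2 point(s)
  x = 11: RHS = 4, y in [2, 11]  -> 2 point(s)
Affine points: 13. Add the point at infinity: total = 14.

#E(F_13) = 14


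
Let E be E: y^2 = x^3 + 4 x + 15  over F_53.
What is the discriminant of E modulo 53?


4 a^3 + 27 b^2 = 4*4^3 + 27*15^2 = 256 + 6075 = 6331
Delta = -16 * (6331) = -101296
Delta mod 53 = 40

Delta = 40 (mod 53)


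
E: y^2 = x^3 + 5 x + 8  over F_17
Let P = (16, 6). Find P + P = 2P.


Doubling: s = (3 x1^2 + a) / (2 y1)
s = (3*16^2 + 5) / (2*6) mod 17 = 12
x3 = s^2 - 2 x1 mod 17 = 12^2 - 2*16 = 10
y3 = s (x1 - x3) - y1 mod 17 = 12 * (16 - 10) - 6 = 15

2P = (10, 15)


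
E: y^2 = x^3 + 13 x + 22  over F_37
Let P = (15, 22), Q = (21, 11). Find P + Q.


P != Q, so use the chord formula.
s = (y2 - y1) / (x2 - x1) = (26) / (6) mod 37 = 29
x3 = s^2 - x1 - x2 mod 37 = 29^2 - 15 - 21 = 28
y3 = s (x1 - x3) - y1 mod 37 = 29 * (15 - 28) - 22 = 8

P + Q = (28, 8)


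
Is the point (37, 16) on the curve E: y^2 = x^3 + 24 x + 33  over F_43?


Check whether y^2 = x^3 + 24 x + 33 (mod 43) for (x, y) = (37, 16).
LHS: y^2 = 16^2 mod 43 = 41
RHS: x^3 + 24 x + 33 = 37^3 + 24*37 + 33 mod 43 = 17
LHS != RHS

No, not on the curve


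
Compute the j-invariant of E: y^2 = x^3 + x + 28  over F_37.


Delta = -16(4 a^3 + 27 b^2) mod 37 = 20
-1728 * (4 a)^3 = -1728 * (4*1)^3 mod 37 = 1
j = 1 * 20^(-1) mod 37 = 13

j = 13 (mod 37)


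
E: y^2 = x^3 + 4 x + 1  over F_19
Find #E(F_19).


For each x in F_19, count y with y^2 = x^3 + 4 x + 1 mod 19:
  x = 0: RHS = 1, y in [1, 18]  -> 2 point(s)
  x = 1: RHS = 6, y in [5, 14]  -> 2 point(s)
  x = 2: RHS = 17, y in [6, 13]  -> 2 point(s)
  x = 4: RHS = 5, y in [9, 10]  -> 2 point(s)
  x = 7: RHS = 11, y in [7, 12]  -> 2 point(s)
  x = 9: RHS = 6, y in [5, 14]  -> 2 point(s)
  x = 15: RHS = 16, y in [4, 15]  -> 2 point(s)
  x = 16: RHS = 0, y in [0]  -> 1 point(s)
  x = 17: RHS = 4, y in [2, 17]  -> 2 point(s)
Affine points: 17. Add the point at infinity: total = 18.

#E(F_19) = 18


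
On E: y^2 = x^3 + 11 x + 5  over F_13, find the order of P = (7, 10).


Compute successive multiples of P until we hit O:
  1P = (7, 10)
  2P = (2, 10)
  3P = (4, 3)
  4P = (6, 1)
  5P = (3, 0)
  6P = (6, 12)
  7P = (4, 10)
  8P = (2, 3)
  ... (continuing to 10P)
  10P = O

ord(P) = 10


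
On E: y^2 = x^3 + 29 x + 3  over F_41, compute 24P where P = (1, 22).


k = 24 = 11000_2 (binary, LSB first: 00011)
Double-and-add from P = (1, 22):
  bit 0 = 0: acc unchanged = O
  bit 1 = 0: acc unchanged = O
  bit 2 = 0: acc unchanged = O
  bit 3 = 1: acc = O + (24, 38) = (24, 38)
  bit 4 = 1: acc = (24, 38) + (35, 33) = (31, 36)

24P = (31, 36)


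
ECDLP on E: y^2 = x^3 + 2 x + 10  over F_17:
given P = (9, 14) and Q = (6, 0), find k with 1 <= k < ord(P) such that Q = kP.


Enumerate multiples of P until we hit Q = (6, 0):
  1P = (9, 14)
  2P = (15, 10)
  3P = (1, 9)
  4P = (5, 14)
  5P = (3, 3)
  6P = (6, 0)
Match found at i = 6.

k = 6


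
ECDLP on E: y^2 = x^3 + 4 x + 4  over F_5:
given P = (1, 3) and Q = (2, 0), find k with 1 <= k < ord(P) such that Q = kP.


Enumerate multiples of P until we hit Q = (2, 0):
  1P = (1, 3)
  2P = (2, 0)
Match found at i = 2.

k = 2


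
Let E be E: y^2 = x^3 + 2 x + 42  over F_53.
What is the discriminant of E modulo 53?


4 a^3 + 27 b^2 = 4*2^3 + 27*42^2 = 32 + 47628 = 47660
Delta = -16 * (47660) = -762560
Delta mod 53 = 4

Delta = 4 (mod 53)


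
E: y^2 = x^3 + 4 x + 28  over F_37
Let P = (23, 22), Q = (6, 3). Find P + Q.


P != Q, so use the chord formula.
s = (y2 - y1) / (x2 - x1) = (18) / (20) mod 37 = 12
x3 = s^2 - x1 - x2 mod 37 = 12^2 - 23 - 6 = 4
y3 = s (x1 - x3) - y1 mod 37 = 12 * (23 - 4) - 22 = 21

P + Q = (4, 21)


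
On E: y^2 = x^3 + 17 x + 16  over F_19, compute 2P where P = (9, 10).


Doubling: s = (3 x1^2 + a) / (2 y1)
s = (3*9^2 + 17) / (2*10) mod 19 = 13
x3 = s^2 - 2 x1 mod 19 = 13^2 - 2*9 = 18
y3 = s (x1 - x3) - y1 mod 19 = 13 * (9 - 18) - 10 = 6

2P = (18, 6)


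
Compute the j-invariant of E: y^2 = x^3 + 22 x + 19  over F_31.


Delta = -16(4 a^3 + 27 b^2) mod 31 = 10
-1728 * (4 a)^3 = -1728 * (4*22)^3 mod 31 = 23
j = 23 * 10^(-1) mod 31 = 24

j = 24 (mod 31)


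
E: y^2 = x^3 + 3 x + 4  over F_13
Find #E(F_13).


For each x in F_13, count y with y^2 = x^3 + 3 x + 4 mod 13:
  x = 0: RHS = 4, y in [2, 11]  -> 2 point(s)
  x = 3: RHS = 1, y in [1, 12]  -> 2 point(s)
  x = 5: RHS = 1, y in [1, 12]  -> 2 point(s)
  x = 6: RHS = 4, y in [2, 11]  -> 2 point(s)
  x = 7: RHS = 4, y in [2, 11]  -> 2 point(s)
  x = 11: RHS = 3, y in [4, 9]  -> 2 point(s)
  x = 12: RHS = 0, y in [0]  -> 1 point(s)
Affine points: 13. Add the point at infinity: total = 14.

#E(F_13) = 14


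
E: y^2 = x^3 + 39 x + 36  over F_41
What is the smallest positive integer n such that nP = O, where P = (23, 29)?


Compute successive multiples of P until we hit O:
  1P = (23, 29)
  2P = (11, 19)
  3P = (2, 9)
  4P = (17, 6)
  5P = (10, 14)
  6P = (12, 31)
  7P = (4, 16)
  8P = (39, 14)
  ... (continuing to 54P)
  54P = O

ord(P) = 54


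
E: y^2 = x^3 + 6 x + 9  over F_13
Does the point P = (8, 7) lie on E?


Check whether y^2 = x^3 + 6 x + 9 (mod 13) for (x, y) = (8, 7).
LHS: y^2 = 7^2 mod 13 = 10
RHS: x^3 + 6 x + 9 = 8^3 + 6*8 + 9 mod 13 = 10
LHS = RHS

Yes, on the curve


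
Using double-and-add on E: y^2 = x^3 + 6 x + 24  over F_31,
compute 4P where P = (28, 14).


k = 4 = 100_2 (binary, LSB first: 001)
Double-and-add from P = (28, 14):
  bit 0 = 0: acc unchanged = O
  bit 1 = 0: acc unchanged = O
  bit 2 = 1: acc = O + (3, 10) = (3, 10)

4P = (3, 10)


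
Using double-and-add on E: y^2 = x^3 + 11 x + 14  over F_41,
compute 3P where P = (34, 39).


k = 3 = 11_2 (binary, LSB first: 11)
Double-and-add from P = (34, 39):
  bit 0 = 1: acc = O + (34, 39) = (34, 39)
  bit 1 = 1: acc = (34, 39) + (6, 3) = (6, 38)

3P = (6, 38)


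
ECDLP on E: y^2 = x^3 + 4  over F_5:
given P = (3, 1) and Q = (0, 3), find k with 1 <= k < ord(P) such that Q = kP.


Enumerate multiples of P until we hit Q = (0, 3):
  1P = (3, 1)
  2P = (0, 2)
  3P = (1, 0)
  4P = (0, 3)
Match found at i = 4.

k = 4


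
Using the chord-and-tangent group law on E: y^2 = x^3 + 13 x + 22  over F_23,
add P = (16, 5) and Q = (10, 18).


P != Q, so use the chord formula.
s = (y2 - y1) / (x2 - x1) = (13) / (17) mod 23 = 17
x3 = s^2 - x1 - x2 mod 23 = 17^2 - 16 - 10 = 10
y3 = s (x1 - x3) - y1 mod 23 = 17 * (16 - 10) - 5 = 5

P + Q = (10, 5)


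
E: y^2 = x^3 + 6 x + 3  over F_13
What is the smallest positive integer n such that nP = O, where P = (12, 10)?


Compute successive multiples of P until we hit O:
  1P = (12, 10)
  2P = (1, 6)
  3P = (4, 0)
  4P = (1, 7)
  5P = (12, 3)
  6P = O

ord(P) = 6


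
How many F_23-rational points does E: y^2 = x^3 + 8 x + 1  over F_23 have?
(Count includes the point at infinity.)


For each x in F_23, count y with y^2 = x^3 + 8 x + 1 mod 23:
  x = 0: RHS = 1, y in [1, 22]  -> 2 point(s)
  x = 2: RHS = 2, y in [5, 18]  -> 2 point(s)
  x = 3: RHS = 6, y in [11, 12]  -> 2 point(s)
  x = 6: RHS = 12, y in [9, 14]  -> 2 point(s)
  x = 7: RHS = 9, y in [3, 20]  -> 2 point(s)
  x = 8: RHS = 2, y in [5, 18]  -> 2 point(s)
  x = 10: RHS = 0, y in [0]  -> 1 point(s)
  x = 12: RHS = 8, y in [10, 13]  -> 2 point(s)
  x = 13: RHS = 2, y in [5, 18]  -> 2 point(s)
  x = 15: RHS = 0, y in [0]  -> 1 point(s)
  x = 16: RHS = 16, y in [4, 19]  -> 2 point(s)
  x = 17: RHS = 13, y in [6, 17]  -> 2 point(s)
  x = 21: RHS = 0, y in [0]  -> 1 point(s)
Affine points: 23. Add the point at infinity: total = 24.

#E(F_23) = 24


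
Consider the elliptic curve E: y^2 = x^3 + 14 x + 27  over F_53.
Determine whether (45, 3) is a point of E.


Check whether y^2 = x^3 + 14 x + 27 (mod 53) for (x, y) = (45, 3).
LHS: y^2 = 3^2 mod 53 = 9
RHS: x^3 + 14 x + 27 = 45^3 + 14*45 + 27 mod 53 = 39
LHS != RHS

No, not on the curve


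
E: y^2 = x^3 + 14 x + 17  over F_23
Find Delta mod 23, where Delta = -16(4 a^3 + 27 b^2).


4 a^3 + 27 b^2 = 4*14^3 + 27*17^2 = 10976 + 7803 = 18779
Delta = -16 * (18779) = -300464
Delta mod 23 = 8

Delta = 8 (mod 23)


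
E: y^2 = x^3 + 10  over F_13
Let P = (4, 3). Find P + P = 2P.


Doubling: s = (3 x1^2 + a) / (2 y1)
s = (3*4^2 + 0) / (2*3) mod 13 = 8
x3 = s^2 - 2 x1 mod 13 = 8^2 - 2*4 = 4
y3 = s (x1 - x3) - y1 mod 13 = 8 * (4 - 4) - 3 = 10

2P = (4, 10)


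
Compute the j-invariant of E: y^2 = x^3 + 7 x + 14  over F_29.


Delta = -16(4 a^3 + 27 b^2) mod 29 = 9
-1728 * (4 a)^3 = -1728 * (4*7)^3 mod 29 = 17
j = 17 * 9^(-1) mod 29 = 18

j = 18 (mod 29)


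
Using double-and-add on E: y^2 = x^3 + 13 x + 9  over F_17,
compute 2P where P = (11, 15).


k = 2 = 10_2 (binary, LSB first: 01)
Double-and-add from P = (11, 15):
  bit 0 = 0: acc unchanged = O
  bit 1 = 1: acc = O + (8, 9) = (8, 9)

2P = (8, 9)


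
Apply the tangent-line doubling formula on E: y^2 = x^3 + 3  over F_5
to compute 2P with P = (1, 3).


Doubling: s = (3 x1^2 + a) / (2 y1)
s = (3*1^2 + 0) / (2*3) mod 5 = 3
x3 = s^2 - 2 x1 mod 5 = 3^2 - 2*1 = 2
y3 = s (x1 - x3) - y1 mod 5 = 3 * (1 - 2) - 3 = 4

2P = (2, 4)


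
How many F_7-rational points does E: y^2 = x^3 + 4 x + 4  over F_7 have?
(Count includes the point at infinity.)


For each x in F_7, count y with y^2 = x^3 + 4 x + 4 mod 7:
  x = 0: RHS = 4, y in [2, 5]  -> 2 point(s)
  x = 1: RHS = 2, y in [3, 4]  -> 2 point(s)
  x = 3: RHS = 1, y in [1, 6]  -> 2 point(s)
  x = 4: RHS = 0, y in [0]  -> 1 point(s)
  x = 5: RHS = 2, y in [3, 4]  -> 2 point(s)
Affine points: 9. Add the point at infinity: total = 10.

#E(F_7) = 10


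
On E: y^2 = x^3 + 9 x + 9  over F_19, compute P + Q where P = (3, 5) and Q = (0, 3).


P != Q, so use the chord formula.
s = (y2 - y1) / (x2 - x1) = (17) / (16) mod 19 = 7
x3 = s^2 - x1 - x2 mod 19 = 7^2 - 3 - 0 = 8
y3 = s (x1 - x3) - y1 mod 19 = 7 * (3 - 8) - 5 = 17

P + Q = (8, 17)


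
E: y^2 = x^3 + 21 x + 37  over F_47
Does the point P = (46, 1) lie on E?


Check whether y^2 = x^3 + 21 x + 37 (mod 47) for (x, y) = (46, 1).
LHS: y^2 = 1^2 mod 47 = 1
RHS: x^3 + 21 x + 37 = 46^3 + 21*46 + 37 mod 47 = 15
LHS != RHS

No, not on the curve


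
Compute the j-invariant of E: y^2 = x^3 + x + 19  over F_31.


Delta = -16(4 a^3 + 27 b^2) mod 31 = 7
-1728 * (4 a)^3 = -1728 * (4*1)^3 mod 31 = 16
j = 16 * 7^(-1) mod 31 = 20

j = 20 (mod 31)


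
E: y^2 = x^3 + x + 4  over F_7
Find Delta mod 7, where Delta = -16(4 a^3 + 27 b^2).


4 a^3 + 27 b^2 = 4*1^3 + 27*4^2 = 4 + 432 = 436
Delta = -16 * (436) = -6976
Delta mod 7 = 3

Delta = 3 (mod 7)


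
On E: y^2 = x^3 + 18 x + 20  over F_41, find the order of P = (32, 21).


Compute successive multiples of P until we hit O:
  1P = (32, 21)
  2P = (38, 12)
  3P = (4, 19)
  4P = (14, 33)
  5P = (0, 26)
  6P = (25, 33)
  7P = (2, 33)
  8P = (17, 14)
  ... (continuing to 17P)
  17P = O

ord(P) = 17


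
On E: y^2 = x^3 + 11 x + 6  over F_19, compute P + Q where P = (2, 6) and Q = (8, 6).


P != Q, so use the chord formula.
s = (y2 - y1) / (x2 - x1) = (0) / (6) mod 19 = 0
x3 = s^2 - x1 - x2 mod 19 = 0^2 - 2 - 8 = 9
y3 = s (x1 - x3) - y1 mod 19 = 0 * (2 - 9) - 6 = 13

P + Q = (9, 13)


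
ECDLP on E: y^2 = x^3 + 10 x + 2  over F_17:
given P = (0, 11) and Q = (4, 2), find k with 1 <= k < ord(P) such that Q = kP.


Enumerate multiples of P until we hit Q = (4, 2):
  1P = (0, 11)
  2P = (4, 15)
  3P = (14, 9)
  4P = (11, 10)
  5P = (15, 12)
  6P = (15, 5)
  7P = (11, 7)
  8P = (14, 8)
  9P = (4, 2)
Match found at i = 9.

k = 9


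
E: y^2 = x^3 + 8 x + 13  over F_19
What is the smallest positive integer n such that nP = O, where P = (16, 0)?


Compute successive multiples of P until we hit O:
  1P = (16, 0)
  2P = O

ord(P) = 2


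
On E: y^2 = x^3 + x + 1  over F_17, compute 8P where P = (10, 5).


k = 8 = 1000_2 (binary, LSB first: 0001)
Double-and-add from P = (10, 5):
  bit 0 = 0: acc unchanged = O
  bit 1 = 0: acc unchanged = O
  bit 2 = 0: acc unchanged = O
  bit 3 = 1: acc = O + (10, 12) = (10, 12)

8P = (10, 12)


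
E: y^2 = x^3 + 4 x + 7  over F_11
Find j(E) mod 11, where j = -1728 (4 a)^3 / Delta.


Delta = -16(4 a^3 + 27 b^2) mod 11 = 3
-1728 * (4 a)^3 = -1728 * (4*4)^3 mod 11 = 7
j = 7 * 3^(-1) mod 11 = 6

j = 6 (mod 11)


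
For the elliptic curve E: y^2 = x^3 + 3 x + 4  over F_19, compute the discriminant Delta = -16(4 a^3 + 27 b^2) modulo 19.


4 a^3 + 27 b^2 = 4*3^3 + 27*4^2 = 108 + 432 = 540
Delta = -16 * (540) = -8640
Delta mod 19 = 5

Delta = 5 (mod 19)


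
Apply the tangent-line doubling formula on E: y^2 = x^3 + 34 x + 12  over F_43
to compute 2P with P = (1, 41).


Doubling: s = (3 x1^2 + a) / (2 y1)
s = (3*1^2 + 34) / (2*41) mod 43 = 23
x3 = s^2 - 2 x1 mod 43 = 23^2 - 2*1 = 11
y3 = s (x1 - x3) - y1 mod 43 = 23 * (1 - 11) - 41 = 30

2P = (11, 30)


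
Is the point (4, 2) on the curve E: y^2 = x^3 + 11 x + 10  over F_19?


Check whether y^2 = x^3 + 11 x + 10 (mod 19) for (x, y) = (4, 2).
LHS: y^2 = 2^2 mod 19 = 4
RHS: x^3 + 11 x + 10 = 4^3 + 11*4 + 10 mod 19 = 4
LHS = RHS

Yes, on the curve


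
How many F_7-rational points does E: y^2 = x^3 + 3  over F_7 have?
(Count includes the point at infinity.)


For each x in F_7, count y with y^2 = x^3 + 0 x + 3 mod 7:
  x = 1: RHS = 4, y in [2, 5]  -> 2 point(s)
  x = 2: RHS = 4, y in [2, 5]  -> 2 point(s)
  x = 3: RHS = 2, y in [3, 4]  -> 2 point(s)
  x = 4: RHS = 4, y in [2, 5]  -> 2 point(s)
  x = 5: RHS = 2, y in [3, 4]  -> 2 point(s)
  x = 6: RHS = 2, y in [3, 4]  -> 2 point(s)
Affine points: 12. Add the point at infinity: total = 13.

#E(F_7) = 13


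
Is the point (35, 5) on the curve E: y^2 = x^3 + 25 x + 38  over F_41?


Check whether y^2 = x^3 + 25 x + 38 (mod 41) for (x, y) = (35, 5).
LHS: y^2 = 5^2 mod 41 = 25
RHS: x^3 + 25 x + 38 = 35^3 + 25*35 + 38 mod 41 = 0
LHS != RHS

No, not on the curve


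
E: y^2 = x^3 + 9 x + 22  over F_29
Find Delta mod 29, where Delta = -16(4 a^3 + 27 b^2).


4 a^3 + 27 b^2 = 4*9^3 + 27*22^2 = 2916 + 13068 = 15984
Delta = -16 * (15984) = -255744
Delta mod 29 = 7

Delta = 7 (mod 29)


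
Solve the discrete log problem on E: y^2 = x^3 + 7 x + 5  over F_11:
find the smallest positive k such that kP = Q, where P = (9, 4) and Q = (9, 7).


Enumerate multiples of P until we hit Q = (9, 7):
  1P = (9, 4)
  2P = (5, 0)
  3P = (9, 7)
Match found at i = 3.

k = 3


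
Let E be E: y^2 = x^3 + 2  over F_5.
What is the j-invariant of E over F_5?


Delta = -16(4 a^3 + 27 b^2) mod 5 = 2
-1728 * (4 a)^3 = -1728 * (4*0)^3 mod 5 = 0
j = 0 * 2^(-1) mod 5 = 0

j = 0 (mod 5)


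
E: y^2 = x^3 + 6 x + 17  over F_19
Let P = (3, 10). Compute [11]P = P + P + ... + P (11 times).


k = 11 = 1011_2 (binary, LSB first: 1101)
Double-and-add from P = (3, 10):
  bit 0 = 1: acc = O + (3, 10) = (3, 10)
  bit 1 = 1: acc = (3, 10) + (0, 13) = (17, 4)
  bit 2 = 0: acc unchanged = (17, 4)
  bit 3 = 1: acc = (17, 4) + (1, 10) = (5, 1)

11P = (5, 1)


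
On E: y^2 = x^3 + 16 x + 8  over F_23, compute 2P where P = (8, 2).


Doubling: s = (3 x1^2 + a) / (2 y1)
s = (3*8^2 + 16) / (2*2) mod 23 = 6
x3 = s^2 - 2 x1 mod 23 = 6^2 - 2*8 = 20
y3 = s (x1 - x3) - y1 mod 23 = 6 * (8 - 20) - 2 = 18

2P = (20, 18)


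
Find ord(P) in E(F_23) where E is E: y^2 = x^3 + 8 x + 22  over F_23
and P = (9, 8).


Compute successive multiples of P until we hit O:
  1P = (9, 8)
  2P = (14, 7)
  3P = (12, 11)
  4P = (3, 21)
  5P = (1, 13)
  6P = (8, 0)
  7P = (1, 10)
  8P = (3, 2)
  ... (continuing to 12P)
  12P = O

ord(P) = 12


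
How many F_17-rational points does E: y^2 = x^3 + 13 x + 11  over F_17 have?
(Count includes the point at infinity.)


For each x in F_17, count y with y^2 = x^3 + 13 x + 11 mod 17:
  x = 1: RHS = 8, y in [5, 12]  -> 2 point(s)
  x = 3: RHS = 9, y in [3, 14]  -> 2 point(s)
  x = 4: RHS = 8, y in [5, 12]  -> 2 point(s)
  x = 6: RHS = 16, y in [4, 13]  -> 2 point(s)
  x = 8: RHS = 15, y in [7, 10]  -> 2 point(s)
  x = 10: RHS = 2, y in [6, 11]  -> 2 point(s)
  x = 12: RHS = 8, y in [5, 12]  -> 2 point(s)
  x = 14: RHS = 13, y in [8, 9]  -> 2 point(s)
Affine points: 16. Add the point at infinity: total = 17.

#E(F_17) = 17


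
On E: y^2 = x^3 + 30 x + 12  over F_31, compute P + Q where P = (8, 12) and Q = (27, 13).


P != Q, so use the chord formula.
s = (y2 - y1) / (x2 - x1) = (1) / (19) mod 31 = 18
x3 = s^2 - x1 - x2 mod 31 = 18^2 - 8 - 27 = 10
y3 = s (x1 - x3) - y1 mod 31 = 18 * (8 - 10) - 12 = 14

P + Q = (10, 14)


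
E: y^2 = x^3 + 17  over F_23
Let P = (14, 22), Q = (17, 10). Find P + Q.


P != Q, so use the chord formula.
s = (y2 - y1) / (x2 - x1) = (11) / (3) mod 23 = 19
x3 = s^2 - x1 - x2 mod 23 = 19^2 - 14 - 17 = 8
y3 = s (x1 - x3) - y1 mod 23 = 19 * (14 - 8) - 22 = 0

P + Q = (8, 0)
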